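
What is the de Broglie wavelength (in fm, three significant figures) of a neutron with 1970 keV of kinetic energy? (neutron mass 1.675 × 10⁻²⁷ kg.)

KE = 1970 keV = 3.156 × 10⁻¹³ J.
p = √(2mKE) = √(2 × 1.675 × 10⁻²⁷ × 3.156 × 10⁻¹³) = 3.252 × 10⁻²⁰ kg·m/s.
λ = h/p = 6.626 × 10⁻³⁴ / 3.252 × 10⁻²⁰ = 2.04 × 10⁻¹⁴ m = 20.4 fm.

λ = 20.4 fm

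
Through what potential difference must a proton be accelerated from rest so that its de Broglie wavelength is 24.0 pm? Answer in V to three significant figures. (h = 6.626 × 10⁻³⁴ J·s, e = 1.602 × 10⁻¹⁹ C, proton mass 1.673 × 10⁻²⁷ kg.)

V = 1.42 V

p = h/λ = 6.626 × 10⁻³⁴ / 2.400 × 10⁻¹¹ = 2.761 × 10⁻²³ kg·m/s.
KE = p²/(2m) = 2.278 × 10⁻¹⁹ J.
V = KE/e = 2.278 × 10⁻¹⁹ / (1.602 × 10⁻¹⁹) = 1.42 V.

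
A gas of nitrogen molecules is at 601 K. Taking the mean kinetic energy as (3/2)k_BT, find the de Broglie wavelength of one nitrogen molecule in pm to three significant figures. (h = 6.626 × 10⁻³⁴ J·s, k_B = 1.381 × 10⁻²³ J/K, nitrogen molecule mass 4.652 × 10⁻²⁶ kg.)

λ = 19.5 pm

KE = (3/2)k_BT = 1.5 × 1.381 × 10⁻²³ × 601 = 1.245 × 10⁻²⁰ J.
p = √(2mKE) = √(2 × 4.652 × 10⁻²⁶ × 1.245 × 10⁻²⁰) = 3.403 × 10⁻²³ kg·m/s.
λ = h/p = 1.95 × 10⁻¹¹ m = 19.5 pm.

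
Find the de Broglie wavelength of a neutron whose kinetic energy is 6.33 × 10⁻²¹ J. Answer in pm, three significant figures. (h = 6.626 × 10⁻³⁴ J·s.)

p = √(2mKE) = √(2 × 1.675 × 10⁻²⁷ × 6.330 × 10⁻²¹) = 4.605 × 10⁻²⁴ kg·m/s.
λ = h/p = 6.626 × 10⁻³⁴ / 4.605 × 10⁻²⁴ = 1.44 × 10⁻¹⁰ m = 144 pm.

λ = 144 pm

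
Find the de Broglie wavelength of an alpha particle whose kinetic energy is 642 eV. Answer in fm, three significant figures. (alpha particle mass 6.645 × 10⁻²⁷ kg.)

KE = 642 eV = 1.028 × 10⁻¹⁶ J.
p = √(2mKE) = √(2 × 6.645 × 10⁻²⁷ × 1.028 × 10⁻¹⁶) = 1.169 × 10⁻²¹ kg·m/s.
λ = h/p = 6.626 × 10⁻³⁴ / 1.169 × 10⁻²¹ = 5.67 × 10⁻¹³ m = 567 fm.

λ = 567 fm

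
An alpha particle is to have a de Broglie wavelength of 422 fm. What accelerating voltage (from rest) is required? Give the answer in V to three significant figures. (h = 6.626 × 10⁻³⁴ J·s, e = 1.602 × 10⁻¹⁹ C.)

p = h/λ = 6.626 × 10⁻³⁴ / 4.220 × 10⁻¹³ = 1.570 × 10⁻²¹ kg·m/s.
KE = p²/(2m) = 1.855 × 10⁻¹⁶ J.
V = KE/2e = 1.855 × 10⁻¹⁶ / (2 × 1.602 × 10⁻¹⁹) = 579 V.

V = 579 V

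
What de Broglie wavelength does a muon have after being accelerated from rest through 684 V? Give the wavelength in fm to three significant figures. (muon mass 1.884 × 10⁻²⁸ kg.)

KE = eV = 1.602 × 10⁻¹⁹ × 684.0 = 1.096 × 10⁻¹⁶ J.
p = √(2mKE) = √(2 × 1.884 × 10⁻²⁸ × 1.096 × 10⁻¹⁶) = 2.032 × 10⁻²² kg·m/s.
λ = h/p = 6.626 × 10⁻³⁴ / 2.032 × 10⁻²² = 3.26 × 10⁻¹² m = 3260 fm.

λ = 3260 fm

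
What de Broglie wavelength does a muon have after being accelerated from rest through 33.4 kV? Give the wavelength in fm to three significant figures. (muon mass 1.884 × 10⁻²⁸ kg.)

KE = eV = 1.602 × 10⁻¹⁹ × 3.340 × 10⁴ = 5.351 × 10⁻¹⁵ J.
p = √(2mKE) = √(2 × 1.884 × 10⁻²⁸ × 5.351 × 10⁻¹⁵) = 1.420 × 10⁻²¹ kg·m/s.
λ = h/p = 6.626 × 10⁻³⁴ / 1.420 × 10⁻²¹ = 4.67 × 10⁻¹³ m = 467 fm.

λ = 467 fm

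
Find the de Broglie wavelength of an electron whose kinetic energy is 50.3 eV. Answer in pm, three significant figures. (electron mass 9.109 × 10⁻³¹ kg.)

KE = 50.3 eV = 8.058 × 10⁻¹⁸ J.
p = √(2mKE) = √(2 × 9.109 × 10⁻³¹ × 8.058 × 10⁻¹⁸) = 3.831 × 10⁻²⁴ kg·m/s.
λ = h/p = 6.626 × 10⁻³⁴ / 3.831 × 10⁻²⁴ = 1.73 × 10⁻¹⁰ m = 173 pm.

λ = 173 pm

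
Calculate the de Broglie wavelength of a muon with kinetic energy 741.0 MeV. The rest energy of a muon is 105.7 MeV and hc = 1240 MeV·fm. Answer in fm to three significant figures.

Total energy E = KE + m₀c² = 741.0 + 105.7 = 846.7 MeV.
(pc)² = E² − (m₀c²)² = (846.7)² − (105.7)² = 7.057 × 10⁵ MeV², so pc = 840.1 MeV.
λ = hc/(pc) = 1240 MeV·fm / 840.1 MeV = 1.48 fm.

λ = 1.48 fm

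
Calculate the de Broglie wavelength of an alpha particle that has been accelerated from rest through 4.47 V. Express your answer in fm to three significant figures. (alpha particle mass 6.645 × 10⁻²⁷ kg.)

KE = 2eV = 2 × 1.602 × 10⁻¹⁹ × 4.470 = 1.432 × 10⁻¹⁸ J.
p = √(2mKE) = √(2 × 6.645 × 10⁻²⁷ × 1.432 × 10⁻¹⁸) = 1.380 × 10⁻²² kg·m/s.
λ = h/p = 6.626 × 10⁻³⁴ / 1.380 × 10⁻²² = 4.80 × 10⁻¹² m = 4800 fm.

λ = 4800 fm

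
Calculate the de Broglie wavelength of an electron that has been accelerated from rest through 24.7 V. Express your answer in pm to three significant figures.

KE = eV = 1.602 × 10⁻¹⁹ × 24.70 = 3.957 × 10⁻¹⁸ J.
p = √(2mKE) = √(2 × 9.109 × 10⁻³¹ × 3.957 × 10⁻¹⁸) = 2.685 × 10⁻²⁴ kg·m/s.
λ = h/p = 6.626 × 10⁻³⁴ / 2.685 × 10⁻²⁴ = 2.47 × 10⁻¹⁰ m = 247 pm.

λ = 247 pm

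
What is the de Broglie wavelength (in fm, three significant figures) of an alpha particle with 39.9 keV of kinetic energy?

KE = 39.9 keV = 6.392 × 10⁻¹⁵ J.
p = √(2mKE) = √(2 × 6.645 × 10⁻²⁷ × 6.392 × 10⁻¹⁵) = 9.217 × 10⁻²¹ kg·m/s.
λ = h/p = 6.626 × 10⁻³⁴ / 9.217 × 10⁻²¹ = 7.19 × 10⁻¹⁴ m = 71.9 fm.

λ = 71.9 fm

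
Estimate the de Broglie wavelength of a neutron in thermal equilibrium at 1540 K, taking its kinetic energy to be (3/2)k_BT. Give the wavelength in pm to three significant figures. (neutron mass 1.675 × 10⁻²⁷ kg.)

KE = (3/2)k_BT = 1.5 × 1.381 × 10⁻²³ × 1540 = 3.190 × 10⁻²⁰ J.
p = √(2mKE) = √(2 × 1.675 × 10⁻²⁷ × 3.190 × 10⁻²⁰) = 1.034 × 10⁻²³ kg·m/s.
λ = h/p = 6.41 × 10⁻¹¹ m = 64.1 pm.

λ = 64.1 pm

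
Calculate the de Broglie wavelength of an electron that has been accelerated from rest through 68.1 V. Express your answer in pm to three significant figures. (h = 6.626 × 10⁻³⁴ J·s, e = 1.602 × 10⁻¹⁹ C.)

KE = eV = 1.602 × 10⁻¹⁹ × 68.10 = 1.091 × 10⁻¹⁷ J.
p = √(2mKE) = √(2 × 9.109 × 10⁻³¹ × 1.091 × 10⁻¹⁷) = 4.458 × 10⁻²⁴ kg·m/s.
λ = h/p = 6.626 × 10⁻³⁴ / 4.458 × 10⁻²⁴ = 1.49 × 10⁻¹⁰ m = 149 pm.

λ = 149 pm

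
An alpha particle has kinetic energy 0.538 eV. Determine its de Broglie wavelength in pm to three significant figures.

λ = 19.6 pm

KE = 0.538 eV = 8.619 × 10⁻²⁰ J.
p = √(2mKE) = √(2 × 6.645 × 10⁻²⁷ × 8.619 × 10⁻²⁰) = 3.384 × 10⁻²³ kg·m/s.
λ = h/p = 6.626 × 10⁻³⁴ / 3.384 × 10⁻²³ = 1.96 × 10⁻¹¹ m = 19.6 pm.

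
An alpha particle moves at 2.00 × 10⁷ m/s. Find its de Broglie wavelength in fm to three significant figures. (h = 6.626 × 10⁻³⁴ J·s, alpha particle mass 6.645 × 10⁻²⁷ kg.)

λ = 4.99 fm

p = mv = 6.645 × 10⁻²⁷ × 2.00 × 10⁷ = 1.329 × 10⁻¹⁹ kg·m/s.
λ = h/p = 6.626 × 10⁻³⁴ / 1.329 × 10⁻¹⁹ = 4.99 × 10⁻¹⁵ m = 4.99 fm.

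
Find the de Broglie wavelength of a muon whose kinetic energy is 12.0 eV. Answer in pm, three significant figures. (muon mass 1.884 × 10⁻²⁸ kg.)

λ = 24.6 pm

KE = 12.0 eV = 1.922 × 10⁻¹⁸ J.
p = √(2mKE) = √(2 × 1.884 × 10⁻²⁸ × 1.922 × 10⁻¹⁸) = 2.691 × 10⁻²³ kg·m/s.
λ = h/p = 6.626 × 10⁻³⁴ / 2.691 × 10⁻²³ = 2.46 × 10⁻¹¹ m = 24.6 pm.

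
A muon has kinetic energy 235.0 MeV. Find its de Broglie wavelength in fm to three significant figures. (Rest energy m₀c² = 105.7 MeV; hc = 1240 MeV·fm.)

λ = 3.83 fm

Total energy E = KE + m₀c² = 235.0 + 105.7 = 340.7 MeV.
(pc)² = E² − (m₀c²)² = (340.7)² − (105.7)² = 1.049 × 10⁵ MeV², so pc = 323.9 MeV.
λ = hc/(pc) = 1240 MeV·fm / 323.9 MeV = 3.83 fm.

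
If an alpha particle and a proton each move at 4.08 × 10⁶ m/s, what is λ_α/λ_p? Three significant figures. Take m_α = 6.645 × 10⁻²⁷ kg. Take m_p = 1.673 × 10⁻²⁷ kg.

At fixed v, p = mv so λ = h/(mv) ∝ 1/m.
λ_α/λ_p = m_p/m_α = 1.673 × 10⁻²⁷/6.645 × 10⁻²⁷ = 0.252.

λ_α/λ_p = 0.252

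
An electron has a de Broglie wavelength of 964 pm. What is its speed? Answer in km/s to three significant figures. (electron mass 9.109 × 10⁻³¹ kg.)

v = 755 km/s

p = h/λ = 6.626 × 10⁻³⁴ / 9.640 × 10⁻¹⁰ = 6.873 × 10⁻²⁵ kg·m/s.
v = p/m = 6.873 × 10⁻²⁵ / 9.109 × 10⁻³¹ = 7.55 × 10⁵ m/s = 755 km/s.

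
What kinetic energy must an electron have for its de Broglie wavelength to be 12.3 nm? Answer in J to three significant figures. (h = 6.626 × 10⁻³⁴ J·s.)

KE = 1.59 × 10⁻²¹ J

p = h/λ = 6.626 × 10⁻³⁴ / 1.230 × 10⁻⁸ = 5.387 × 10⁻²⁶ kg·m/s.
KE = p²/(2m) = (5.387 × 10⁻²⁶)² / (2 × 9.109 × 10⁻³¹) = 1.593 × 10⁻²¹ J = 1.59 × 10⁻²¹ J.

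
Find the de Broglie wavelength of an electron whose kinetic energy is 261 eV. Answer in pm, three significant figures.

λ = 75.9 pm

KE = 261 eV = 4.181 × 10⁻¹⁷ J.
p = √(2mKE) = √(2 × 9.109 × 10⁻³¹ × 4.181 × 10⁻¹⁷) = 8.728 × 10⁻²⁴ kg·m/s.
λ = h/p = 6.626 × 10⁻³⁴ / 8.728 × 10⁻²⁴ = 7.59 × 10⁻¹¹ m = 75.9 pm.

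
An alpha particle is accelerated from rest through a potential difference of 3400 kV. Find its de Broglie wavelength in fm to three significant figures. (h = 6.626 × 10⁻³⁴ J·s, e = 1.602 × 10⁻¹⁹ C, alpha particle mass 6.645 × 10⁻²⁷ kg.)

λ = 5.51 fm

KE = 2eV = 2 × 1.602 × 10⁻¹⁹ × 3.400 × 10⁶ = 1.089 × 10⁻¹² J.
p = √(2mKE) = √(2 × 6.645 × 10⁻²⁷ × 1.089 × 10⁻¹²) = 1.203 × 10⁻¹⁹ kg·m/s.
λ = h/p = 6.626 × 10⁻³⁴ / 1.203 × 10⁻¹⁹ = 5.51 × 10⁻¹⁵ m = 5.51 fm.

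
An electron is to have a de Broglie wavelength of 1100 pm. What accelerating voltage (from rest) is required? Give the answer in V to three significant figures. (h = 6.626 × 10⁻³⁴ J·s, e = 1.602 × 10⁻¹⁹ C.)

p = h/λ = 6.626 × 10⁻³⁴ / 1.100 × 10⁻⁹ = 6.024 × 10⁻²⁵ kg·m/s.
KE = p²/(2m) = 1.992 × 10⁻¹⁹ J.
V = KE/e = 1.992 × 10⁻¹⁹ / (1.602 × 10⁻¹⁹) = 1.24 V.

V = 1.24 V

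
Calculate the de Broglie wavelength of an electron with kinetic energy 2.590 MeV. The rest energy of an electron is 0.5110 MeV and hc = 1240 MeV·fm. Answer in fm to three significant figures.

λ = 405 fm

Total energy E = KE + m₀c² = 2.590 + 0.5110 = 3.1010 MeV.
(pc)² = E² − (m₀c²)² = (3.1010)² − (0.5110)² = 9.355 MeV², so pc = 3.059 MeV.
λ = hc/(pc) = 1240 MeV·fm / 3.059 MeV = 405 fm.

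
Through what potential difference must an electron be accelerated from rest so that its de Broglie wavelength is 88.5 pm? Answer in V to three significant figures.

V = 192 V

p = h/λ = 6.626 × 10⁻³⁴ / 8.850 × 10⁻¹¹ = 7.487 × 10⁻²⁴ kg·m/s.
KE = p²/(2m) = 3.077 × 10⁻¹⁷ J.
V = KE/e = 3.077 × 10⁻¹⁷ / (1.602 × 10⁻¹⁹) = 192 V.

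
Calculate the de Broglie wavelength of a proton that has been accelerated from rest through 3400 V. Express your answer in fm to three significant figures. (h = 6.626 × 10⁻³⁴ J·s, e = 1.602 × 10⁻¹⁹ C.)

λ = 491 fm

KE = eV = 1.602 × 10⁻¹⁹ × 3400 = 5.447 × 10⁻¹⁶ J.
p = √(2mKE) = √(2 × 1.673 × 10⁻²⁷ × 5.447 × 10⁻¹⁶) = 1.350 × 10⁻²¹ kg·m/s.
λ = h/p = 6.626 × 10⁻³⁴ / 1.350 × 10⁻²¹ = 4.91 × 10⁻¹³ m = 491 fm.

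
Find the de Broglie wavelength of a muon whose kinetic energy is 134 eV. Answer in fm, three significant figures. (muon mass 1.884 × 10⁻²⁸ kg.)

KE = 134 eV = 2.147 × 10⁻¹⁷ J.
p = √(2mKE) = √(2 × 1.884 × 10⁻²⁸ × 2.147 × 10⁻¹⁷) = 8.994 × 10⁻²³ kg·m/s.
λ = h/p = 6.626 × 10⁻³⁴ / 8.994 × 10⁻²³ = 7.37 × 10⁻¹² m = 7370 fm.

λ = 7370 fm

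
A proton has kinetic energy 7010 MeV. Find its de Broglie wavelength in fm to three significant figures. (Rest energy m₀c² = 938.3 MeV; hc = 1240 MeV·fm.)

Total energy E = KE + m₀c² = 7010 + 938.3 = 7948.3 MeV.
(pc)² = E² − (m₀c²)² = (7948.3)² − (938.3)² = 6.230 × 10⁷ MeV², so pc = 7893 MeV.
λ = hc/(pc) = 1240 MeV·fm / 7893 MeV = 0.157 fm.

λ = 0.157 fm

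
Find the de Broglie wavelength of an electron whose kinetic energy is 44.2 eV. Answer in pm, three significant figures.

λ = 184 pm

KE = 44.2 eV = 7.081 × 10⁻¹⁸ J.
p = √(2mKE) = √(2 × 9.109 × 10⁻³¹ × 7.081 × 10⁻¹⁸) = 3.592 × 10⁻²⁴ kg·m/s.
λ = h/p = 6.626 × 10⁻³⁴ / 3.592 × 10⁻²⁴ = 1.84 × 10⁻¹⁰ m = 184 pm.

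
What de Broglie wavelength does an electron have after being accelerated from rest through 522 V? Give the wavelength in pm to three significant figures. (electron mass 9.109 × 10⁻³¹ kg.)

λ = 53.7 pm

KE = eV = 1.602 × 10⁻¹⁹ × 522.0 = 8.362 × 10⁻¹⁷ J.
p = √(2mKE) = √(2 × 9.109 × 10⁻³¹ × 8.362 × 10⁻¹⁷) = 1.234 × 10⁻²³ kg·m/s.
λ = h/p = 6.626 × 10⁻³⁴ / 1.234 × 10⁻²³ = 5.37 × 10⁻¹¹ m = 53.7 pm.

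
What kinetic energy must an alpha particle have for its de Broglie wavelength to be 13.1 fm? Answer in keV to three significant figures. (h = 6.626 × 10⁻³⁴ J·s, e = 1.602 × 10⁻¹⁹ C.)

KE = 1200 keV

p = h/λ = 6.626 × 10⁻³⁴ / 1.310 × 10⁻¹⁴ = 5.058 × 10⁻²⁰ kg·m/s.
KE = p²/(2m) = (5.058 × 10⁻²⁰)² / (2 × 6.645 × 10⁻²⁷) = 1.925 × 10⁻¹³ J = 1200 keV.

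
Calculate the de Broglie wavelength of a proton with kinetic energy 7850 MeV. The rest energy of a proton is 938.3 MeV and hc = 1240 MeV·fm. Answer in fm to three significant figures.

Total energy E = KE + m₀c² = 7850 + 938.3 = 8788.3 MeV.
(pc)² = E² − (m₀c²)² = (8788.3)² − (938.3)² = 7.635 × 10⁷ MeV², so pc = 8738 MeV.
λ = hc/(pc) = 1240 MeV·fm / 8738 MeV = 0.142 fm.

λ = 0.142 fm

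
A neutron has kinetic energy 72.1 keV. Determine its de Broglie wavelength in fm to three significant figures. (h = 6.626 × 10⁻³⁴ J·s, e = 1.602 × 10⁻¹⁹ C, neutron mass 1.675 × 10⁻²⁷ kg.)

λ = 107 fm

KE = 72.1 keV = 1.155 × 10⁻¹⁴ J.
p = √(2mKE) = √(2 × 1.675 × 10⁻²⁷ × 1.155 × 10⁻¹⁴) = 6.220 × 10⁻²¹ kg·m/s.
λ = h/p = 6.626 × 10⁻³⁴ / 6.220 × 10⁻²¹ = 1.07 × 10⁻¹³ m = 107 fm.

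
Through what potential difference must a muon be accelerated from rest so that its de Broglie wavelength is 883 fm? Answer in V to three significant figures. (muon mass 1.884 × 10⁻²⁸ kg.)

p = h/λ = 6.626 × 10⁻³⁴ / 8.830 × 10⁻¹³ = 7.504 × 10⁻²² kg·m/s.
KE = p²/(2m) = 1.494 × 10⁻¹⁵ J.
V = KE/e = 1.494 × 10⁻¹⁵ / (1.602 × 10⁻¹⁹) = 9330 V.

V = 9330 V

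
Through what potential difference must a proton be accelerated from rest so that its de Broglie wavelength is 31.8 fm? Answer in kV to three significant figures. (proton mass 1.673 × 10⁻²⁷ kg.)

V = 810 kV

p = h/λ = 6.626 × 10⁻³⁴ / 3.180 × 10⁻¹⁴ = 2.084 × 10⁻²⁰ kg·m/s.
KE = p²/(2m) = 1.298 × 10⁻¹³ J.
V = KE/e = 1.298 × 10⁻¹³ / (1.602 × 10⁻¹⁹) = 810 kV.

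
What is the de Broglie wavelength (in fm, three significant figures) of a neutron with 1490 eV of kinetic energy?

KE = 1490 eV = 2.387 × 10⁻¹⁶ J.
p = √(2mKE) = √(2 × 1.675 × 10⁻²⁷ × 2.387 × 10⁻¹⁶) = 8.942 × 10⁻²² kg·m/s.
λ = h/p = 6.626 × 10⁻³⁴ / 8.942 × 10⁻²² = 7.41 × 10⁻¹³ m = 741 fm.

λ = 741 fm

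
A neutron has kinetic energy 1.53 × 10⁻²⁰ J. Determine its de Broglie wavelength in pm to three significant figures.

λ = 92.6 pm

p = √(2mKE) = √(2 × 1.675 × 10⁻²⁷ × 1.530 × 10⁻²⁰) = 7.159 × 10⁻²⁴ kg·m/s.
λ = h/p = 6.626 × 10⁻³⁴ / 7.159 × 10⁻²⁴ = 9.26 × 10⁻¹¹ m = 92.6 pm.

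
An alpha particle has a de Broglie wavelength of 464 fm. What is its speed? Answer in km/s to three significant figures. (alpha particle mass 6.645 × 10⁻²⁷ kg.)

p = h/λ = 6.626 × 10⁻³⁴ / 4.640 × 10⁻¹³ = 1.428 × 10⁻²¹ kg·m/s.
v = p/m = 1.428 × 10⁻²¹ / 6.645 × 10⁻²⁷ = 2.15 × 10⁵ m/s = 215 km/s.

v = 215 km/s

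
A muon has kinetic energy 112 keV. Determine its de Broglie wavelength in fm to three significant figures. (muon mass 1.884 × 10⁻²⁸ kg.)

λ = 255 fm

KE = 112 keV = 1.794 × 10⁻¹⁴ J.
p = √(2mKE) = √(2 × 1.884 × 10⁻²⁸ × 1.794 × 10⁻¹⁴) = 2.600 × 10⁻²¹ kg·m/s.
λ = h/p = 6.626 × 10⁻³⁴ / 2.600 × 10⁻²¹ = 2.55 × 10⁻¹³ m = 255 fm.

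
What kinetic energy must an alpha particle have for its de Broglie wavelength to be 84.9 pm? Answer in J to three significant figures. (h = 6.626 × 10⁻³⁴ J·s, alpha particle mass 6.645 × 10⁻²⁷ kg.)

p = h/λ = 6.626 × 10⁻³⁴ / 8.490 × 10⁻¹¹ = 7.804 × 10⁻²⁴ kg·m/s.
KE = p²/(2m) = (7.804 × 10⁻²⁴)² / (2 × 6.645 × 10⁻²⁷) = 4.583 × 10⁻²¹ J = 4.58 × 10⁻²¹ J.

KE = 4.58 × 10⁻²¹ J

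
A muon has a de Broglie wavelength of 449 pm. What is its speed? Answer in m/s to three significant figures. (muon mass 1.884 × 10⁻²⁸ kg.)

p = h/λ = 6.626 × 10⁻³⁴ / 4.490 × 10⁻¹⁰ = 1.476 × 10⁻²⁴ kg·m/s.
v = p/m = 1.476 × 10⁻²⁴ / 1.884 × 10⁻²⁸ = 7.83 × 10³ m/s = 7830 m/s.

v = 7830 m/s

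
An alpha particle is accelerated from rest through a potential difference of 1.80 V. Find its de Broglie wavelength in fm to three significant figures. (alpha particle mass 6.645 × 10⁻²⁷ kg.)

KE = 2eV = 2 × 1.602 × 10⁻¹⁹ × 1.800 = 5.767 × 10⁻¹⁹ J.
p = √(2mKE) = √(2 × 6.645 × 10⁻²⁷ × 5.767 × 10⁻¹⁹) = 8.755 × 10⁻²³ kg·m/s.
λ = h/p = 6.626 × 10⁻³⁴ / 8.755 × 10⁻²³ = 7.57 × 10⁻¹² m = 7570 fm.

λ = 7570 fm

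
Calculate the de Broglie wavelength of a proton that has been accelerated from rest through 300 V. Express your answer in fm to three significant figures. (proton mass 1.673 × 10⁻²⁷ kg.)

KE = eV = 1.602 × 10⁻¹⁹ × 300.0 = 4.806 × 10⁻¹⁷ J.
p = √(2mKE) = √(2 × 1.673 × 10⁻²⁷ × 4.806 × 10⁻¹⁷) = 4.010 × 10⁻²² kg·m/s.
λ = h/p = 6.626 × 10⁻³⁴ / 4.010 × 10⁻²² = 1.65 × 10⁻¹² m = 1650 fm.

λ = 1650 fm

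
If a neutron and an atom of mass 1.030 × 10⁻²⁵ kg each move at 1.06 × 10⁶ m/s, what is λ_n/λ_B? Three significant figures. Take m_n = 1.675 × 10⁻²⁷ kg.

At fixed v, p = mv so λ = h/(mv) ∝ 1/m.
λ_n/λ_B = m_B/m_n = 1.030 × 10⁻²⁵/1.675 × 10⁻²⁷ = 61.5.

λ_n/λ_B = 61.5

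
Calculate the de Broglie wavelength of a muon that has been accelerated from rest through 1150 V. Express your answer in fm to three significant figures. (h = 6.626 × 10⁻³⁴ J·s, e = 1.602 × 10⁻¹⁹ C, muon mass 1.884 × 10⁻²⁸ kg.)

λ = 2510 fm

KE = eV = 1.602 × 10⁻¹⁹ × 1150 = 1.842 × 10⁻¹⁶ J.
p = √(2mKE) = √(2 × 1.884 × 10⁻²⁸ × 1.842 × 10⁻¹⁶) = 2.635 × 10⁻²² kg·m/s.
λ = h/p = 6.626 × 10⁻³⁴ / 2.635 × 10⁻²² = 2.51 × 10⁻¹² m = 2510 fm.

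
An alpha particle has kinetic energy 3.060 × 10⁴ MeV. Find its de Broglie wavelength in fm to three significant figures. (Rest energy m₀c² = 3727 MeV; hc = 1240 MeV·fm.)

Total energy E = KE + m₀c² = 3.060 × 10⁴ + 3727 = 34327 MeV.
(pc)² = E² − (m₀c²)² = (34327)² − (3727)² = 1.164 × 10⁹ MeV², so pc = 3.412 × 10⁴ MeV.
λ = hc/(pc) = 1240 MeV·fm / 3.412 × 10⁴ MeV = 0.0363 fm.

λ = 0.0363 fm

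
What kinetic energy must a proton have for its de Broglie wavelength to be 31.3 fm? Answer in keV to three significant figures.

p = h/λ = 6.626 × 10⁻³⁴ / 3.130 × 10⁻¹⁴ = 2.117 × 10⁻²⁰ kg·m/s.
KE = p²/(2m) = (2.117 × 10⁻²⁰)² / (2 × 1.673 × 10⁻²⁷) = 1.339 × 10⁻¹³ J = 836 keV.

KE = 836 keV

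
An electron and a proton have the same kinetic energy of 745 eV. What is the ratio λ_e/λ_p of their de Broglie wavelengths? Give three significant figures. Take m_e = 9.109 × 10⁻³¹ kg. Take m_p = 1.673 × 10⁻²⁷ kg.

At fixed KE, p = √(2mKE) so λ = h/p ∝ 1/√m.
λ_e/λ_p = √(m_p/m_e) = √(1.673 × 10⁻²⁷/9.109 × 10⁻³¹) = √(1837) = 42.9.

λ_e/λ_p = 42.9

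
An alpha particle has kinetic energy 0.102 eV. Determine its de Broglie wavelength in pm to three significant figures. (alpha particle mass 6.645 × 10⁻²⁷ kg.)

KE = 0.102 eV = 1.634 × 10⁻²⁰ J.
p = √(2mKE) = √(2 × 6.645 × 10⁻²⁷ × 1.634 × 10⁻²⁰) = 1.474 × 10⁻²³ kg·m/s.
λ = h/p = 6.626 × 10⁻³⁴ / 1.474 × 10⁻²³ = 4.50 × 10⁻¹¹ m = 45.0 pm.

λ = 45.0 pm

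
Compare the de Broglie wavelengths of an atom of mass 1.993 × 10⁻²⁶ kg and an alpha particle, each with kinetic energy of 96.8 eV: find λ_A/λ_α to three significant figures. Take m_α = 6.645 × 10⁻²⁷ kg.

λ_A/λ_α = 0.577

At fixed KE, p = √(2mKE) so λ = h/p ∝ 1/√m.
λ_A/λ_α = √(m_α/m_A) = √(6.645 × 10⁻²⁷/1.993 × 10⁻²⁶) = √(0.3334) = 0.577.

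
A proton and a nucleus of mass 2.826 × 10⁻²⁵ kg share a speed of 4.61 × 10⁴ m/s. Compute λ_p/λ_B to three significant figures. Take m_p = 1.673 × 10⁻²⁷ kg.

At fixed v, p = mv so λ = h/(mv) ∝ 1/m.
λ_p/λ_B = m_B/m_p = 2.826 × 10⁻²⁵/1.673 × 10⁻²⁷ = 169.

λ_p/λ_B = 169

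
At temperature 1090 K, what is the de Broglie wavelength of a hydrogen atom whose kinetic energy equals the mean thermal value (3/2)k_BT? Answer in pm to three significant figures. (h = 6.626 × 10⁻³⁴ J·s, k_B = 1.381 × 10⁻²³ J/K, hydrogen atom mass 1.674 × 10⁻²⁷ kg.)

λ = 76.2 pm

KE = (3/2)k_BT = 1.5 × 1.381 × 10⁻²³ × 1090 = 2.258 × 10⁻²⁰ J.
p = √(2mKE) = √(2 × 1.674 × 10⁻²⁷ × 2.258 × 10⁻²⁰) = 8.695 × 10⁻²⁴ kg·m/s.
λ = h/p = 7.62 × 10⁻¹¹ m = 76.2 pm.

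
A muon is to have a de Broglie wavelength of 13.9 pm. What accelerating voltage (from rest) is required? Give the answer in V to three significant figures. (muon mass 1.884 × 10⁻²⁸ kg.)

p = h/λ = 6.626 × 10⁻³⁴ / 1.390 × 10⁻¹¹ = 4.767 × 10⁻²³ kg·m/s.
KE = p²/(2m) = 6.031 × 10⁻¹⁸ J.
V = KE/e = 6.031 × 10⁻¹⁸ / (1.602 × 10⁻¹⁹) = 37.6 V.

V = 37.6 V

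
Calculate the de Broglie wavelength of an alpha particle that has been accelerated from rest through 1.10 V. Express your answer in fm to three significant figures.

λ = 9680 fm

KE = 2eV = 2 × 1.602 × 10⁻¹⁹ × 1.100 = 3.524 × 10⁻¹⁹ J.
p = √(2mKE) = √(2 × 6.645 × 10⁻²⁷ × 3.524 × 10⁻¹⁹) = 6.844 × 10⁻²³ kg·m/s.
λ = h/p = 6.626 × 10⁻³⁴ / 6.844 × 10⁻²³ = 9.68 × 10⁻¹² m = 9680 fm.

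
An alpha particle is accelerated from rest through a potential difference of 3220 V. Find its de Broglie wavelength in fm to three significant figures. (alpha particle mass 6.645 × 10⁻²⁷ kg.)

λ = 179 fm

KE = 2eV = 2 × 1.602 × 10⁻¹⁹ × 3220 = 1.032 × 10⁻¹⁵ J.
p = √(2mKE) = √(2 × 6.645 × 10⁻²⁷ × 1.032 × 10⁻¹⁵) = 3.703 × 10⁻²¹ kg·m/s.
λ = h/p = 6.626 × 10⁻³⁴ / 3.703 × 10⁻²¹ = 1.79 × 10⁻¹³ m = 179 fm.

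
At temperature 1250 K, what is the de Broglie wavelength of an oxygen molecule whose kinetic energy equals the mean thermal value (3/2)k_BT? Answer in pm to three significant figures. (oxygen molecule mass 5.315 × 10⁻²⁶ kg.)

λ = 12.6 pm

KE = (3/2)k_BT = 1.5 × 1.381 × 10⁻²³ × 1250 = 2.589 × 10⁻²⁰ J.
p = √(2mKE) = √(2 × 5.315 × 10⁻²⁶ × 2.589 × 10⁻²⁰) = 5.246 × 10⁻²³ kg·m/s.
λ = h/p = 1.26 × 10⁻¹¹ m = 12.6 pm.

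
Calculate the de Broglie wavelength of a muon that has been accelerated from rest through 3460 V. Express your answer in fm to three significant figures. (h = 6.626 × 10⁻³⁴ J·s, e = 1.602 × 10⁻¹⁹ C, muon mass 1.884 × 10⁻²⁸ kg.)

λ = 1450 fm

KE = eV = 1.602 × 10⁻¹⁹ × 3460 = 5.543 × 10⁻¹⁶ J.
p = √(2mKE) = √(2 × 1.884 × 10⁻²⁸ × 5.543 × 10⁻¹⁶) = 4.570 × 10⁻²² kg·m/s.
λ = h/p = 6.626 × 10⁻³⁴ / 4.570 × 10⁻²² = 1.45 × 10⁻¹² m = 1450 fm.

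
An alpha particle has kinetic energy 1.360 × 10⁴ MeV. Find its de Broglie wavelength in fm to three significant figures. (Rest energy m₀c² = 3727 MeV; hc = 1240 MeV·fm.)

Total energy E = KE + m₀c² = 1.360 × 10⁴ + 3727 = 17327 MeV.
(pc)² = E² − (m₀c²)² = (17327)² − (3727)² = 2.863 × 10⁸ MeV², so pc = 1.692 × 10⁴ MeV.
λ = hc/(pc) = 1240 MeV·fm / 1.692 × 10⁴ MeV = 0.0733 fm.

λ = 0.0733 fm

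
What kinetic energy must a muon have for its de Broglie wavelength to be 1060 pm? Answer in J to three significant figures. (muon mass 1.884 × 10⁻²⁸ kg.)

p = h/λ = 6.626 × 10⁻³⁴ / 1.060 × 10⁻⁹ = 6.251 × 10⁻²⁵ kg·m/s.
KE = p²/(2m) = (6.251 × 10⁻²⁵)² / (2 × 1.884 × 10⁻²⁸) = 1.037 × 10⁻²¹ J = 1.04 × 10⁻²¹ J.

KE = 1.04 × 10⁻²¹ J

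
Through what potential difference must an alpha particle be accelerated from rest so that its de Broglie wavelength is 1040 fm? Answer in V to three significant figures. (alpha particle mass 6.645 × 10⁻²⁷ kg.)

p = h/λ = 6.626 × 10⁻³⁴ / 1.040 × 10⁻¹² = 6.371 × 10⁻²² kg·m/s.
KE = p²/(2m) = 3.054 × 10⁻¹⁷ J.
V = KE/2e = 3.054 × 10⁻¹⁷ / (2 × 1.602 × 10⁻¹⁹) = 95.3 V.

V = 95.3 V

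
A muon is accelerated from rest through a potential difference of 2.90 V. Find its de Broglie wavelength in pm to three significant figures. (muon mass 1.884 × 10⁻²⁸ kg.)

λ = 50.1 pm

KE = eV = 1.602 × 10⁻¹⁹ × 2.900 = 4.646 × 10⁻¹⁹ J.
p = √(2mKE) = √(2 × 1.884 × 10⁻²⁸ × 4.646 × 10⁻¹⁹) = 1.323 × 10⁻²³ kg·m/s.
λ = h/p = 6.626 × 10⁻³⁴ / 1.323 × 10⁻²³ = 5.01 × 10⁻¹¹ m = 50.1 pm.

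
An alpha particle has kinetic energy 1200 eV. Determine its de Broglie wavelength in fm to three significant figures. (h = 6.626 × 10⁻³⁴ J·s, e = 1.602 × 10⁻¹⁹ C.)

KE = 1200 eV = 1.922 × 10⁻¹⁶ J.
p = √(2mKE) = √(2 × 6.645 × 10⁻²⁷ × 1.922 × 10⁻¹⁶) = 1.598 × 10⁻²¹ kg·m/s.
λ = h/p = 6.626 × 10⁻³⁴ / 1.598 × 10⁻²¹ = 4.15 × 10⁻¹³ m = 415 fm.

λ = 415 fm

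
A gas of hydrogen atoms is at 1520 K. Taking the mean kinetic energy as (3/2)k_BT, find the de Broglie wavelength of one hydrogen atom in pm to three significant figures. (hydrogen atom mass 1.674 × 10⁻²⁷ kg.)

λ = 64.5 pm

KE = (3/2)k_BT = 1.5 × 1.381 × 10⁻²³ × 1520 = 3.149 × 10⁻²⁰ J.
p = √(2mKE) = √(2 × 1.674 × 10⁻²⁷ × 3.149 × 10⁻²⁰) = 1.027 × 10⁻²³ kg·m/s.
λ = h/p = 6.45 × 10⁻¹¹ m = 64.5 pm.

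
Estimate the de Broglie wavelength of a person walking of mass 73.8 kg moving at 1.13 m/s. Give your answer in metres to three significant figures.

λ = 7.95 × 10⁻³⁶ m

p = mv = 73.8 × 1.13 = 8.339 × 10¹ kg·m/s.
λ = h/p = 6.626 × 10⁻³⁴ / 8.339 × 10¹ = 7.95 × 10⁻³⁶ m.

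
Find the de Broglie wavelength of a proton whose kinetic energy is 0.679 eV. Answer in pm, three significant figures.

KE = 0.679 eV = 1.088 × 10⁻¹⁹ J.
p = √(2mKE) = √(2 × 1.673 × 10⁻²⁷ × 1.088 × 10⁻¹⁹) = 1.908 × 10⁻²³ kg·m/s.
λ = h/p = 6.626 × 10⁻³⁴ / 1.908 × 10⁻²³ = 3.47 × 10⁻¹¹ m = 34.7 pm.

λ = 34.7 pm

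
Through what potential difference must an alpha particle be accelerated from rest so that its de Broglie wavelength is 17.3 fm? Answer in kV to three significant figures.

V = 345 kV

p = h/λ = 6.626 × 10⁻³⁴ / 1.730 × 10⁻¹⁴ = 3.830 × 10⁻²⁰ kg·m/s.
KE = p²/(2m) = 1.104 × 10⁻¹³ J.
V = KE/2e = 1.104 × 10⁻¹³ / (2 × 1.602 × 10⁻¹⁹) = 345 kV.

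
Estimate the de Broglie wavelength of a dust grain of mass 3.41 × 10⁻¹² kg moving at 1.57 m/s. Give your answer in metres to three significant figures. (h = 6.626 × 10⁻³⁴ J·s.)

λ = 1.24 × 10⁻²² m

p = mv = 3.41 × 10⁻¹² × 1.57 = 5.354 × 10⁻¹² kg·m/s.
λ = h/p = 6.626 × 10⁻³⁴ / 5.354 × 10⁻¹² = 1.24 × 10⁻²² m.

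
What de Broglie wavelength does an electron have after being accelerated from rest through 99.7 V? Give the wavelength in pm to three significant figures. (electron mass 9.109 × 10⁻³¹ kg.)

λ = 123 pm

KE = eV = 1.602 × 10⁻¹⁹ × 99.70 = 1.597 × 10⁻¹⁷ J.
p = √(2mKE) = √(2 × 9.109 × 10⁻³¹ × 1.597 × 10⁻¹⁷) = 5.394 × 10⁻²⁴ kg·m/s.
λ = h/p = 6.626 × 10⁻³⁴ / 5.394 × 10⁻²⁴ = 1.23 × 10⁻¹⁰ m = 123 pm.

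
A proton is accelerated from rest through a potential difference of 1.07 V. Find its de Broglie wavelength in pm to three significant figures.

λ = 27.7 pm

KE = eV = 1.602 × 10⁻¹⁹ × 1.070 = 1.714 × 10⁻¹⁹ J.
p = √(2mKE) = √(2 × 1.673 × 10⁻²⁷ × 1.714 × 10⁻¹⁹) = 2.395 × 10⁻²³ kg·m/s.
λ = h/p = 6.626 × 10⁻³⁴ / 2.395 × 10⁻²³ = 2.77 × 10⁻¹¹ m = 27.7 pm.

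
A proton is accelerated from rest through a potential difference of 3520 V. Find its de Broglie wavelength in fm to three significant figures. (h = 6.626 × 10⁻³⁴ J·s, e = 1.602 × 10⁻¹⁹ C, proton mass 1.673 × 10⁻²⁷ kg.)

λ = 482 fm

KE = eV = 1.602 × 10⁻¹⁹ × 3520 = 5.639 × 10⁻¹⁶ J.
p = √(2mKE) = √(2 × 1.673 × 10⁻²⁷ × 5.639 × 10⁻¹⁶) = 1.374 × 10⁻²¹ kg·m/s.
λ = h/p = 6.626 × 10⁻³⁴ / 1.374 × 10⁻²¹ = 4.82 × 10⁻¹³ m = 482 fm.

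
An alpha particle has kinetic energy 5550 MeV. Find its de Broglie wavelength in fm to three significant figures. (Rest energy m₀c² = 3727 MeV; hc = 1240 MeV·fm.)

Total energy E = KE + m₀c² = 5550 + 3727 = 9277 MeV.
(pc)² = E² − (m₀c²)² = (9277)² − (3727)² = 7.217 × 10⁷ MeV², so pc = 8495 MeV.
λ = hc/(pc) = 1240 MeV·fm / 8495 MeV = 0.146 fm.

λ = 0.146 fm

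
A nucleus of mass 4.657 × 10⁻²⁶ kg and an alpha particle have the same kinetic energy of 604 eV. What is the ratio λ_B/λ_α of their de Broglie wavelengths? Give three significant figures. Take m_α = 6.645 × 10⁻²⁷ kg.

At fixed KE, p = √(2mKE) so λ = h/p ∝ 1/√m.
λ_B/λ_α = √(m_α/m_B) = √(6.645 × 10⁻²⁷/4.657 × 10⁻²⁶) = √(0.1427) = 0.378.

λ_B/λ_α = 0.378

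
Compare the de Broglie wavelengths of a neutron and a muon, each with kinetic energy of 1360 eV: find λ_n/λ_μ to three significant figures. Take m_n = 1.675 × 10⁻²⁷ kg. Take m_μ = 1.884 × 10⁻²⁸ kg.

λ_n/λ_μ = 0.335

At fixed KE, p = √(2mKE) so λ = h/p ∝ 1/√m.
λ_n/λ_μ = √(m_μ/m_n) = √(1.884 × 10⁻²⁸/1.675 × 10⁻²⁷) = √(0.1125) = 0.335.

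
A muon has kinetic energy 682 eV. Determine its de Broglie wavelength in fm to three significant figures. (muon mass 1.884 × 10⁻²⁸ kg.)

KE = 682 eV = 1.093 × 10⁻¹⁶ J.
p = √(2mKE) = √(2 × 1.884 × 10⁻²⁸ × 1.093 × 10⁻¹⁶) = 2.029 × 10⁻²² kg·m/s.
λ = h/p = 6.626 × 10⁻³⁴ / 2.029 × 10⁻²² = 3.27 × 10⁻¹² m = 3270 fm.

λ = 3270 fm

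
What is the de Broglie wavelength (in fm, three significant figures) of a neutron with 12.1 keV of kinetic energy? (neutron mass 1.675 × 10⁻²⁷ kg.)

KE = 12.1 keV = 1.938 × 10⁻¹⁵ J.
p = √(2mKE) = √(2 × 1.675 × 10⁻²⁷ × 1.938 × 10⁻¹⁵) = 2.548 × 10⁻²¹ kg·m/s.
λ = h/p = 6.626 × 10⁻³⁴ / 2.548 × 10⁻²¹ = 2.60 × 10⁻¹³ m = 260 fm.

λ = 260 fm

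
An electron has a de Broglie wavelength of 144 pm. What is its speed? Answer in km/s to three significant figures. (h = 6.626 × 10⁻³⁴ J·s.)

v = 5050 km/s

p = h/λ = 6.626 × 10⁻³⁴ / 1.440 × 10⁻¹⁰ = 4.601 × 10⁻²⁴ kg·m/s.
v = p/m = 4.601 × 10⁻²⁴ / 9.109 × 10⁻³¹ = 5.05 × 10⁶ m/s = 5050 km/s.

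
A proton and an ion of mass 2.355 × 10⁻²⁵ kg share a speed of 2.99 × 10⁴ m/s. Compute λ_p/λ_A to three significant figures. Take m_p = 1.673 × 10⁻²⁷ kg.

At fixed v, p = mv so λ = h/(mv) ∝ 1/m.
λ_p/λ_A = m_A/m_p = 2.355 × 10⁻²⁵/1.673 × 10⁻²⁷ = 141.

λ_p/λ_A = 141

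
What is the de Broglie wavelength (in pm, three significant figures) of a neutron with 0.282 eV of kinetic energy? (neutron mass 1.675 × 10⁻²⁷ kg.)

KE = 0.282 eV = 4.518 × 10⁻²⁰ J.
p = √(2mKE) = √(2 × 1.675 × 10⁻²⁷ × 4.518 × 10⁻²⁰) = 1.230 × 10⁻²³ kg·m/s.
λ = h/p = 6.626 × 10⁻³⁴ / 1.230 × 10⁻²³ = 5.39 × 10⁻¹¹ m = 53.9 pm.

λ = 53.9 pm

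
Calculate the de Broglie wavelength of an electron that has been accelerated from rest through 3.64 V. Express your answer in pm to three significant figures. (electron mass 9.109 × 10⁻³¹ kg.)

KE = eV = 1.602 × 10⁻¹⁹ × 3.640 = 5.831 × 10⁻¹⁹ J.
p = √(2mKE) = √(2 × 9.109 × 10⁻³¹ × 5.831 × 10⁻¹⁹) = 1.031 × 10⁻²⁴ kg·m/s.
λ = h/p = 6.626 × 10⁻³⁴ / 1.031 × 10⁻²⁴ = 6.43 × 10⁻¹⁰ m = 643 pm.

λ = 643 pm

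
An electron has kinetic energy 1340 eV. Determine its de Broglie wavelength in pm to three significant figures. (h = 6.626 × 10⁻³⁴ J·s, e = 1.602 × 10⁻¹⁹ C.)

KE = 1340 eV = 2.147 × 10⁻¹⁶ J.
p = √(2mKE) = √(2 × 9.109 × 10⁻³¹ × 2.147 × 10⁻¹⁶) = 1.978 × 10⁻²³ kg·m/s.
λ = h/p = 6.626 × 10⁻³⁴ / 1.978 × 10⁻²³ = 3.35 × 10⁻¹¹ m = 33.5 pm.

λ = 33.5 pm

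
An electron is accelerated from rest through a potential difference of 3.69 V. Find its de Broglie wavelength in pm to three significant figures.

λ = 638 pm

KE = eV = 1.602 × 10⁻¹⁹ × 3.690 = 5.911 × 10⁻¹⁹ J.
p = √(2mKE) = √(2 × 9.109 × 10⁻³¹ × 5.911 × 10⁻¹⁹) = 1.038 × 10⁻²⁴ kg·m/s.
λ = h/p = 6.626 × 10⁻³⁴ / 1.038 × 10⁻²⁴ = 6.38 × 10⁻¹⁰ m = 638 pm.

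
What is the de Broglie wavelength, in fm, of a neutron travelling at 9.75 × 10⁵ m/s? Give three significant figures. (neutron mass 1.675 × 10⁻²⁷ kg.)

p = mv = 1.675 × 10⁻²⁷ × 9.75 × 10⁵ = 1.633 × 10⁻²¹ kg·m/s.
λ = h/p = 6.626 × 10⁻³⁴ / 1.633 × 10⁻²¹ = 4.06 × 10⁻¹³ m = 406 fm.

λ = 406 fm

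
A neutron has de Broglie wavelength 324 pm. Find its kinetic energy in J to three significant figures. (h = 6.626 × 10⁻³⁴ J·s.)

KE = 1.25 × 10⁻²¹ J

p = h/λ = 6.626 × 10⁻³⁴ / 3.240 × 10⁻¹⁰ = 2.045 × 10⁻²⁴ kg·m/s.
KE = p²/(2m) = (2.045 × 10⁻²⁴)² / (2 × 1.675 × 10⁻²⁷) = 1.248 × 10⁻²¹ J = 1.25 × 10⁻²¹ J.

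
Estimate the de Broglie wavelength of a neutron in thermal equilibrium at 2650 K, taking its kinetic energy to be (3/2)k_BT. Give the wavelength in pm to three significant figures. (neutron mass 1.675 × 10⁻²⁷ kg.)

KE = (3/2)k_BT = 1.5 × 1.381 × 10⁻²³ × 2650 = 5.489 × 10⁻²⁰ J.
p = √(2mKE) = √(2 × 1.675 × 10⁻²⁷ × 5.489 × 10⁻²⁰) = 1.356 × 10⁻²³ kg·m/s.
λ = h/p = 4.89 × 10⁻¹¹ m = 48.9 pm.

λ = 48.9 pm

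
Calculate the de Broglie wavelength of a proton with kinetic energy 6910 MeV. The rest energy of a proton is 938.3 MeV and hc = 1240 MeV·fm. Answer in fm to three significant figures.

λ = 0.159 fm

Total energy E = KE + m₀c² = 6910 + 938.3 = 7848.3 MeV.
(pc)² = E² − (m₀c²)² = (7848.3)² − (938.3)² = 6.072 × 10⁷ MeV², so pc = 7792 MeV.
λ = hc/(pc) = 1240 MeV·fm / 7792 MeV = 0.159 fm.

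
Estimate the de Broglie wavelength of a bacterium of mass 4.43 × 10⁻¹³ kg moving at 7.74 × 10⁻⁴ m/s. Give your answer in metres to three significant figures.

λ = 1.93 × 10⁻¹⁸ m

p = mv = 4.43 × 10⁻¹³ × 7.74 × 10⁻⁴ = 3.429 × 10⁻¹⁶ kg·m/s.
λ = h/p = 6.626 × 10⁻³⁴ / 3.429 × 10⁻¹⁶ = 1.93 × 10⁻¹⁸ m.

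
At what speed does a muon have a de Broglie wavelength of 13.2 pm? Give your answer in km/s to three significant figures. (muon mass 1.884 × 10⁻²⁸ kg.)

p = h/λ = 6.626 × 10⁻³⁴ / 1.320 × 10⁻¹¹ = 5.020 × 10⁻²³ kg·m/s.
v = p/m = 5.020 × 10⁻²³ / 1.884 × 10⁻²⁸ = 2.66 × 10⁵ m/s = 266 km/s.

v = 266 km/s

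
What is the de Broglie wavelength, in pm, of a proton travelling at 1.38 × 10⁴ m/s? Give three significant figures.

p = mv = 1.673 × 10⁻²⁷ × 1.38 × 10⁴ = 2.309 × 10⁻²³ kg·m/s.
λ = h/p = 6.626 × 10⁻³⁴ / 2.309 × 10⁻²³ = 2.87 × 10⁻¹¹ m = 28.7 pm.

λ = 28.7 pm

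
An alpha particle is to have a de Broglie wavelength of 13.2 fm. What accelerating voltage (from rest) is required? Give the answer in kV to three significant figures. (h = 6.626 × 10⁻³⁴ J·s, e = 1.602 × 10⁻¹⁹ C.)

p = h/λ = 6.626 × 10⁻³⁴ / 1.320 × 10⁻¹⁴ = 5.020 × 10⁻²⁰ kg·m/s.
KE = p²/(2m) = 1.896 × 10⁻¹³ J.
V = KE/2e = 1.896 × 10⁻¹³ / (2 × 1.602 × 10⁻¹⁹) = 592 kV.

V = 592 kV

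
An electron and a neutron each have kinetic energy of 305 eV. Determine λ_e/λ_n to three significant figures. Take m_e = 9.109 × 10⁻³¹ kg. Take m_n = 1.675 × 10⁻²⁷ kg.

λ_e/λ_n = 42.9

At fixed KE, p = √(2mKE) so λ = h/p ∝ 1/√m.
λ_e/λ_n = √(m_n/m_e) = √(1.675 × 10⁻²⁷/9.109 × 10⁻³¹) = √(1839) = 42.9.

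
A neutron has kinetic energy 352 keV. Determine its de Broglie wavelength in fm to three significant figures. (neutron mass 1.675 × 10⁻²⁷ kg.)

λ = 48.2 fm

KE = 352 keV = 5.639 × 10⁻¹⁴ J.
p = √(2mKE) = √(2 × 1.675 × 10⁻²⁷ × 5.639 × 10⁻¹⁴) = 1.374 × 10⁻²⁰ kg·m/s.
λ = h/p = 6.626 × 10⁻³⁴ / 1.374 × 10⁻²⁰ = 4.82 × 10⁻¹⁴ m = 48.2 fm.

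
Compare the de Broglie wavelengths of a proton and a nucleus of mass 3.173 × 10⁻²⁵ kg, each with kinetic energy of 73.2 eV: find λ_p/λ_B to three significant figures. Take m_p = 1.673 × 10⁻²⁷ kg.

λ_p/λ_B = 13.8

At fixed KE, p = √(2mKE) so λ = h/p ∝ 1/√m.
λ_p/λ_B = √(m_B/m_p) = √(3.173 × 10⁻²⁵/1.673 × 10⁻²⁷) = √(189.7) = 13.8.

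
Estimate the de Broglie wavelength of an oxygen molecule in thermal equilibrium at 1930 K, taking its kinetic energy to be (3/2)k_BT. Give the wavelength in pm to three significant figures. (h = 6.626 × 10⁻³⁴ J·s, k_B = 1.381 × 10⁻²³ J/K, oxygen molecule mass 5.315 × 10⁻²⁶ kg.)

KE = (3/2)k_BT = 1.5 × 1.381 × 10⁻²³ × 1930 = 3.998 × 10⁻²⁰ J.
p = √(2mKE) = √(2 × 5.315 × 10⁻²⁶ × 3.998 × 10⁻²⁰) = 6.519 × 10⁻²³ kg·m/s.
λ = h/p = 1.02 × 10⁻¹¹ m = 10.2 pm.

λ = 10.2 pm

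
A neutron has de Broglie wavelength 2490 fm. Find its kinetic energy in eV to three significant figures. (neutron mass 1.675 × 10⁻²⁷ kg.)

p = h/λ = 6.626 × 10⁻³⁴ / 2.490 × 10⁻¹² = 2.661 × 10⁻²² kg·m/s.
KE = p²/(2m) = (2.661 × 10⁻²²)² / (2 × 1.675 × 10⁻²⁷) = 2.114 × 10⁻¹⁷ J = 132 eV.

KE = 132 eV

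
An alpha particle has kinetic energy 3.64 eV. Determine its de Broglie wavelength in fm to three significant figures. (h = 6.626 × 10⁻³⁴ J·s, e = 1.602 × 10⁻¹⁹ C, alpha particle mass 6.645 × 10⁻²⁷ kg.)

KE = 3.64 eV = 5.831 × 10⁻¹⁹ J.
p = √(2mKE) = √(2 × 6.645 × 10⁻²⁷ × 5.831 × 10⁻¹⁹) = 8.803 × 10⁻²³ kg·m/s.
λ = h/p = 6.626 × 10⁻³⁴ / 8.803 × 10⁻²³ = 7.53 × 10⁻¹² m = 7530 fm.

λ = 7530 fm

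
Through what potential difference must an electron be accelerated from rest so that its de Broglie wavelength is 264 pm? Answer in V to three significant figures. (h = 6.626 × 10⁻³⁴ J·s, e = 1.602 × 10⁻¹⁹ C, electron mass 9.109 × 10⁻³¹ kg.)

V = 21.6 V

p = h/λ = 6.626 × 10⁻³⁴ / 2.640 × 10⁻¹⁰ = 2.510 × 10⁻²⁴ kg·m/s.
KE = p²/(2m) = 3.458 × 10⁻¹⁸ J.
V = KE/e = 3.458 × 10⁻¹⁸ / (1.602 × 10⁻¹⁹) = 21.6 V.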